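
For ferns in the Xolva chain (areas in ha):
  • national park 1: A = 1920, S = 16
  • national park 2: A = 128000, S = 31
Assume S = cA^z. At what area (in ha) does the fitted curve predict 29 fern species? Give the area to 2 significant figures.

84000 ha

z = ln(31/16) / ln(128000/1920) = 0.6614 / 4.1997 = 0.1575
c = 16 / 1920^0.1575 = 16 / 3.289 = 4.865
A = (29/4.865)^(1/0.1575) ⇒ ln A = ln(5.961)/0.1575 = 11.3363
A = e^11.3363 ≈ 83810 ha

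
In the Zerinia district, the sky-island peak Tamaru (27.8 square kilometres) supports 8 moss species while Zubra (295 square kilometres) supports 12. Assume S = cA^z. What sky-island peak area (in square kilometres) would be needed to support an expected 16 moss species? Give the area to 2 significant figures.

1600 square kilometres

z = ln(12/8) / ln(295/27.8) = 0.4055 / 2.3619 = 0.1717
c = 8 / 27.8^0.1717 = 8 / 1.77 = 4.521
A = (16/4.521)^(1/0.1717) ⇒ ln A = ln(3.539)/0.1717 = 7.3628
A = e^7.3628 ≈ 1576 square kilometres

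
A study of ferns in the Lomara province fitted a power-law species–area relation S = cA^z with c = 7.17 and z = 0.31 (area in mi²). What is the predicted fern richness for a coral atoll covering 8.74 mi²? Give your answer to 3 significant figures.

S = 7.17 × 8.74^0.31 = 7.17 × 1.958 ≈ 14.04

14.0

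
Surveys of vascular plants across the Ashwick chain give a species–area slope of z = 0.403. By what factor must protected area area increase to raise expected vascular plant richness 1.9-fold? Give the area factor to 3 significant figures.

4.92

(A₂/A₁)^0.403 = 1.9, so A₂/A₁ = 1.9^(1/0.403) = 1.9^2.481
ln(A₂/A₁) = ln 1.9 / 0.403 = 0.6419 / 0.403 = 1.5927
A₂/A₁ = e^1.5927 ≈ 4.917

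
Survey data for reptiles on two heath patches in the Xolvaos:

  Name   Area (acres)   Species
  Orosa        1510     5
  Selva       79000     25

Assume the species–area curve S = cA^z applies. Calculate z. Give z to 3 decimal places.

0.407

Taking logs: ln S = ln c + z ln A, so z = (ln S₂ − ln S₁)/(ln A₂ − ln A₁).
z = ln(25/5) / ln(79000/1510) = ln(5) / ln(52.32) = 1.6094 / 3.9573 = 0.4067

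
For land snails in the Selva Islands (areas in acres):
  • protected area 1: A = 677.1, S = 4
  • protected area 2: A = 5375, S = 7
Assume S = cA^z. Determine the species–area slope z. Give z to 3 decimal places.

0.270

Taking logs: ln S = ln c + z ln A, so z = (ln S₂ − ln S₁)/(ln A₂ − ln A₁).
z = ln(7/4) / ln(5375/677.1) = ln(1.75) / ln(7.938) = 0.5596 / 2.0717 = 0.2701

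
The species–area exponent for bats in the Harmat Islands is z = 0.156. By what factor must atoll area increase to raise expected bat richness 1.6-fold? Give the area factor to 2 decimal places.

20.35

(A₂/A₁)^0.156 = 1.6, so A₂/A₁ = 1.6^(1/0.156) = 1.6^6.41
ln(A₂/A₁) = ln 1.6 / 0.156 = 0.4700 / 0.156 = 3.0128
A₂/A₁ = e^3.0128 ≈ 20.35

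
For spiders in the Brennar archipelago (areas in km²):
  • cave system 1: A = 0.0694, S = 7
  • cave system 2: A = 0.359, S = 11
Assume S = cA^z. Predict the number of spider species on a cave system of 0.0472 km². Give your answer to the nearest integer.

6

z = ln(11/7) / ln(0.359/0.0694) = 0.4520 / 1.6434 = 0.2750
c = 7 / 0.0694^0.2750 = 7 / 0.4801 = 14.58
S₃ = 14.58 × 0.0472^0.2750 = 14.58 × 0.4318 ≈ 6.296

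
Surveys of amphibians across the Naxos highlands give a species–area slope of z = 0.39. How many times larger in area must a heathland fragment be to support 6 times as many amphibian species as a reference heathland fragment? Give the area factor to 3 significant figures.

(A₂/A₁)^0.39 = 6, so A₂/A₁ = 6^(1/0.39) = 6^2.564
ln(A₂/A₁) = ln 6 / 0.39 = 1.7918 / 0.39 = 4.5943
A₂/A₁ = e^4.5943 ≈ 98.91

98.9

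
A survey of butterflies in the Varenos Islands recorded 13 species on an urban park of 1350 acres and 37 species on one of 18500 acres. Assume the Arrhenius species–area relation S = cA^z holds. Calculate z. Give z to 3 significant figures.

0.400

Taking logs: ln S = ln c + z ln A, so z = (ln S₂ − ln S₁)/(ln A₂ − ln A₁).
z = ln(37/13) / ln(18500/1350) = ln(2.846) / ln(13.7) = 1.0460 / 2.6177 = 0.3996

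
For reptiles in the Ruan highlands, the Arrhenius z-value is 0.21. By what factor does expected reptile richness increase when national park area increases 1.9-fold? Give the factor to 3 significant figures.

1.14

S₂/S₁ = (A₂/A₁)^z = 1.9^0.21
ln(S₂/S₁) = 0.21 × ln 1.9 = 0.21 × 0.6419 = 0.1348
S₂/S₁ = e^0.1348 ≈ 1.144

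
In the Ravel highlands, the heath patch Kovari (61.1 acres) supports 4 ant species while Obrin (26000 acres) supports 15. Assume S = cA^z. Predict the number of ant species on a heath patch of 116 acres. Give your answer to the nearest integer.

z = ln(15/4) / ln(26000/61.1) = 1.3218 / 6.0533 = 0.2184
c = 4 / 61.1^0.2184 = 4 / 2.455 = 1.63
S₃ = 1.63 × 116^0.2184 = 1.63 × 2.823 ≈ 4.601

5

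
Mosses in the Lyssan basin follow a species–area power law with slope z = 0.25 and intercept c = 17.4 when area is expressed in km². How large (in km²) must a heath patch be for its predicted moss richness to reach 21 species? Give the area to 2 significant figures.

21 = 17.4 × A^0.25  ⇒  A^0.25 = 21/17.4 = 1.207
ln A = ln(1.207) / 0.25 = 0.1881 / 0.25 = 0.7522
A = e^0.7522 ≈ 2.122 km²

2.1 km²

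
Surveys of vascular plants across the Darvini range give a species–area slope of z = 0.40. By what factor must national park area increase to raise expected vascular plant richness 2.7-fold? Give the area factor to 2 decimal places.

(A₂/A₁)^0.4 = 2.7, so A₂/A₁ = 2.7^(1/0.4) = 2.7^2.5
ln(A₂/A₁) = ln 2.7 / 0.4 = 0.9933 / 0.4 = 2.4831
A₂/A₁ = e^2.4831 ≈ 11.98

11.98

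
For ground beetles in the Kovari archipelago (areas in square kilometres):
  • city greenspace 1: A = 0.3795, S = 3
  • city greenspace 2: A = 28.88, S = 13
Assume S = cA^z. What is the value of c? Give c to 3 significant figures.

4.16

z = ln(S₂/S₁) / ln(A₂/A₁) = ln(13/3) / ln(28.88/0.3795) = 1.4663 / 4.3320 = 0.3385
c = S₁ / A₁^z = 3 / 0.3795^0.3385 = 3 / 0.7204 = 4.164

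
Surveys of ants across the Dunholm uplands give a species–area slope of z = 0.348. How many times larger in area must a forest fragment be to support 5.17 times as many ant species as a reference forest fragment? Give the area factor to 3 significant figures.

(A₂/A₁)^0.348 = 5.17, so A₂/A₁ = 5.17^(1/0.348) = 5.17^2.874
ln(A₂/A₁) = ln 5.17 / 0.348 = 1.6429 / 0.348 = 4.7209
A₂/A₁ = e^4.7209 ≈ 112.3

112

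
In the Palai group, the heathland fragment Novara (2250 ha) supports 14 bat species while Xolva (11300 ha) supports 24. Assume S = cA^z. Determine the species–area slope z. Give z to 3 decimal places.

0.334

Taking logs: ln S = ln c + z ln A, so z = (ln S₂ − ln S₁)/(ln A₂ − ln A₁).
z = ln(24/14) / ln(11300/2250) = ln(1.714) / ln(5.022) = 0.5390 / 1.6139 = 0.3340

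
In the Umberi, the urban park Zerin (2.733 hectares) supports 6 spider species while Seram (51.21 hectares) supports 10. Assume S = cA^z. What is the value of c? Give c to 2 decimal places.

z = ln(S₂/S₁) / ln(A₂/A₁) = ln(10/6) / ln(51.21/2.733) = 0.5108 / 2.9305 = 0.1743
c = S₁ / A₁^z = 6 / 2.733^0.1743 = 6 / 1.192 = 5.035

5.04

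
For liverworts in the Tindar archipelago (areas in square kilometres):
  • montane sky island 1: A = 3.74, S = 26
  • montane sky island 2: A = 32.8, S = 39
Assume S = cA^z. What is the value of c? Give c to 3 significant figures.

z = ln(S₂/S₁) / ln(A₂/A₁) = ln(39/26) / ln(32.8/3.74) = 0.4055 / 2.1713 = 0.1867
c = S₁ / A₁^z = 26 / 3.74^0.1867 = 26 / 1.279 = 20.32

20.3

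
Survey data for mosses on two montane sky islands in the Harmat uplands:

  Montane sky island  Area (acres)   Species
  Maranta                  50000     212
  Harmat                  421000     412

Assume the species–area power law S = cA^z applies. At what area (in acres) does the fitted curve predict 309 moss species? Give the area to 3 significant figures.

z = ln(412/212) / ln(421000/50000) = 0.6644 / 2.1306 = 0.3119
c = 212 / 50000^0.3119 = 212 / 29.2 = 7.26
A = (309/7.26)^(1/0.3119) ⇒ ln A = ln(42.56)/0.3119 = 12.0279
A = e^12.0279 ≈ 167359 acres

167000 acres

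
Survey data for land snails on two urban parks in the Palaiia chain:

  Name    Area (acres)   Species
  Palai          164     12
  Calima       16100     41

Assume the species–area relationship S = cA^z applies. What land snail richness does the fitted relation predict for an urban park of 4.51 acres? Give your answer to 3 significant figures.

z = ln(41/12) / ln(16100/164) = 1.2287 / 4.5867 = 0.2679
c = 12 / 164^0.2679 = 12 / 3.92 = 3.061
S₃ = 3.061 × 4.51^0.2679 = 3.061 × 1.497 ≈ 4.583

4.58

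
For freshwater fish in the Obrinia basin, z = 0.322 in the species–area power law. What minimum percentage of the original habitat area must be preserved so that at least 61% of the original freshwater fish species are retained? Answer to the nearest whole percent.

22%

Need (A_new/A_old)^0.322 = 0.61, so A_new/A_old = 0.61^(1/0.322) = 0.61^3.106
ln(A_new/A_old) = ln 0.61 / 0.322 = -0.4943 / 0.322 = -1.5351
A_new/A_old = e^-1.5351 ≈ 0.2154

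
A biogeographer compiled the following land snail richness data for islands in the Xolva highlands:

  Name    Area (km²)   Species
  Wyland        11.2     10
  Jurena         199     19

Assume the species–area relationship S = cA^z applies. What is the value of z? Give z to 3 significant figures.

0.223

Taking logs: ln S = ln c + z ln A, so z = (ln S₂ − ln S₁)/(ln A₂ − ln A₁).
z = ln(19/10) / ln(199/11.2) = ln(1.9) / ln(17.77) = 0.6419 / 2.8774 = 0.2231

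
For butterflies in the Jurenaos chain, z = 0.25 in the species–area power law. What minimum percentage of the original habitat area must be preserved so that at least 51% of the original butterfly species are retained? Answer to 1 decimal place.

6.8%

Need (A_new/A_old)^0.25 = 0.51, so A_new/A_old = 0.51^(1/0.25) = 0.51^4
ln(A_new/A_old) = ln 0.51 / 0.25 = -0.6733 / 0.25 = -2.6934
A_new/A_old = e^-2.6934 ≈ 0.06765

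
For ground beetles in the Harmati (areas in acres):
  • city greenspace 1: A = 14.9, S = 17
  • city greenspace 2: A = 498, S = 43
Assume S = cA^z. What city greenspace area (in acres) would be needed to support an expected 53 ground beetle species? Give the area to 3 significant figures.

1100 acres

z = ln(43/17) / ln(498/14.9) = 0.9280 / 3.5092 = 0.2644
c = 17 / 14.9^0.2644 = 17 / 2.043 = 8.322
A = (53/8.322)^(1/0.2644) ⇒ ln A = ln(6.369)/0.2644 = 7.0013
A = e^7.0013 ≈ 1098 acres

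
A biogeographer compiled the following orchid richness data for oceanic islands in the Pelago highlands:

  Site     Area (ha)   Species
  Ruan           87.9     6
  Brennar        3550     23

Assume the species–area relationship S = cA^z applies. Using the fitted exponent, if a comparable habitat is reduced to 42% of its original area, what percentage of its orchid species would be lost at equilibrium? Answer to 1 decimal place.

z = ln(23/6) / ln(3550/87.9) = 1.3437 / 3.6985 = 0.3633
S_new/S_old = (A_new/A_old)^z = 0.42^0.3633 = exp(0.3633 × -0.8675) = 0.7297
Fraction lost = 1 − 0.7297 = 0.2703

27.0%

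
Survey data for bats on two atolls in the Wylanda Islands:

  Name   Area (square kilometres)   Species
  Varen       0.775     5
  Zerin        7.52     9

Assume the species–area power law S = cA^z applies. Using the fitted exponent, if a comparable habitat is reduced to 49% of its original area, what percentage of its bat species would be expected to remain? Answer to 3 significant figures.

z = ln(9/5) / ln(7.52/0.775) = 0.5878 / 2.2725 = 0.2587
S_new/S_old = (A_new/A_old)^z = 0.49^0.2587 = exp(0.2587 × -0.7133) = 0.8315

83.2%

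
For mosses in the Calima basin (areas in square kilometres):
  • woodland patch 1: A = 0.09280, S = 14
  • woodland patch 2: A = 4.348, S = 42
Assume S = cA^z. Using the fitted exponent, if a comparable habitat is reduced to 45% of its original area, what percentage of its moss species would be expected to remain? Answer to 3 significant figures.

79.6%

z = ln(42/14) / ln(4.348/0.0928) = 1.0986 / 3.8470 = 0.2856
S_new/S_old = (A_new/A_old)^z = 0.45^0.2856 = exp(0.2856 × -0.7985) = 0.7961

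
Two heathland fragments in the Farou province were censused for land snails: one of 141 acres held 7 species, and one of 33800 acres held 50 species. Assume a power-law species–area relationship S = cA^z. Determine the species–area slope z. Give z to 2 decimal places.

0.36

Taking logs: ln S = ln c + z ln A, so z = (ln S₂ − ln S₁)/(ln A₂ − ln A₁).
z = ln(50/7) / ln(33800/141) = ln(7.143) / ln(239.7) = 1.9661 / 5.4795 = 0.3588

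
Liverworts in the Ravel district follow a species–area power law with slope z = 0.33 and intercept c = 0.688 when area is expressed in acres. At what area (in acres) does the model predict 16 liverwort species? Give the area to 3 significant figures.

16 = 0.688 × A^0.33  ⇒  A^0.33 = 16/0.688 = 23.26
ln A = ln(23.26) / 0.33 = 3.1466 / 0.33 = 9.5350
A = e^9.5350 ≈ 13836 acres

13800 acres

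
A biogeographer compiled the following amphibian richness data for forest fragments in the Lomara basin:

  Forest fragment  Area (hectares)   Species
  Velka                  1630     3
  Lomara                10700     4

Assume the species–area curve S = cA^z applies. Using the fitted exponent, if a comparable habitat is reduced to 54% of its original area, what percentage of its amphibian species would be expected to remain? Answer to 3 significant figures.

z = ln(4/3) / ln(10700/1630) = 0.2877 / 1.8817 = 0.1529
S_new/S_old = (A_new/A_old)^z = 0.54^0.1529 = exp(0.1529 × -0.6162) = 0.9101

91.0%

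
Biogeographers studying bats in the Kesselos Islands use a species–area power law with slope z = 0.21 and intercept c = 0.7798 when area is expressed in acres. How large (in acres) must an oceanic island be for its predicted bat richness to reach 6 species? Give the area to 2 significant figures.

6 = 0.7798 × A^0.21  ⇒  A^0.21 = 6/0.7798 = 7.694
ln A = ln(7.694) / 0.21 = 2.0405 / 0.21 = 9.7166
A = e^9.7166 ≈ 16590 acres

17000 acres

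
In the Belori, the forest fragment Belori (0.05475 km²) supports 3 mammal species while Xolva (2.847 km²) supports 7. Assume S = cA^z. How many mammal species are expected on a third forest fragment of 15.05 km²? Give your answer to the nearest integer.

10

z = ln(7/3) / ln(2.847/0.05475) = 0.8473 / 3.9512 = 0.2144
c = 3 / 0.05475^0.2144 = 3 / 0.5364 = 5.593
S₃ = 5.593 × 15.05^0.2144 = 5.593 × 1.789 ≈ 10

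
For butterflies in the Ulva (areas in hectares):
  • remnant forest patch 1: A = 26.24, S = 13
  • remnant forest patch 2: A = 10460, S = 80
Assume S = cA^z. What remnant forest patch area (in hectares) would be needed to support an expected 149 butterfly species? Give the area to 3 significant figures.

z = ln(80/13) / ln(10460/26.24) = 1.8171 / 5.9880 = 0.3035
c = 13 / 26.24^0.3035 = 13 / 2.695 = 4.823
A = (149/4.823)^(1/0.3035) ⇒ ln A = ln(30.89)/0.3035 = 11.3048
A = e^11.3048 ≈ 81210 hectares

81200 hectares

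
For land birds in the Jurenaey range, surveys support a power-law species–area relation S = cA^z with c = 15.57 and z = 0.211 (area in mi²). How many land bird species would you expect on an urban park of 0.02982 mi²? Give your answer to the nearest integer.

S = 15.57 × 0.02982^0.211 = 15.57 × 0.4766 ≈ 7.42

7 species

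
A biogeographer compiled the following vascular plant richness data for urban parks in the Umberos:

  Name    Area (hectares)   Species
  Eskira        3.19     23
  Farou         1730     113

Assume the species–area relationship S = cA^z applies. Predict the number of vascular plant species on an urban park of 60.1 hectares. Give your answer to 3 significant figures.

z = ln(113/23) / ln(1730/3.19) = 1.5919 / 6.2959 = 0.2528
c = 23 / 3.19^0.2528 = 23 / 1.341 = 17.15
S₃ = 17.15 × 60.1^0.2528 = 17.15 × 2.817 ≈ 48.32

48.3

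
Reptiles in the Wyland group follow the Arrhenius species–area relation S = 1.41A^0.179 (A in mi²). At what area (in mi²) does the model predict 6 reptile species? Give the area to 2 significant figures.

6 = 1.41 × A^0.179  ⇒  A^0.179 = 6/1.41 = 4.255
ln A = ln(4.255) / 0.179 = 1.4482 / 0.179 = 8.0903
A = e^8.0903 ≈ 3263 mi²

3300 mi²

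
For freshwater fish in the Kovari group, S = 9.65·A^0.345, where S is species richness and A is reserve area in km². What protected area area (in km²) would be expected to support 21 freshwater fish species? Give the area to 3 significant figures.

9.52 km²

21 = 9.65 × A^0.345  ⇒  A^0.345 = 21/9.65 = 2.176
ln A = ln(2.176) / 0.345 = 0.7776 / 0.345 = 2.2538
A = e^2.2538 ≈ 9.524 km²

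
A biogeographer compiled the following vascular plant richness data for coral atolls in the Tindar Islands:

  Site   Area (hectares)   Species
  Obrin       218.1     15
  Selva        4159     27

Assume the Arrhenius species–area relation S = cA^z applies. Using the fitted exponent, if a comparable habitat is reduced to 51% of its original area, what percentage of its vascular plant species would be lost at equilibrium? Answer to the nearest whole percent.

13%

z = ln(27/15) / ln(4159/218.1) = 0.5878 / 2.9481 = 0.1994
S_new/S_old = (A_new/A_old)^z = 0.51^0.1994 = exp(0.1994 × -0.6733) = 0.8744
Fraction lost = 1 − 0.8744 = 0.1256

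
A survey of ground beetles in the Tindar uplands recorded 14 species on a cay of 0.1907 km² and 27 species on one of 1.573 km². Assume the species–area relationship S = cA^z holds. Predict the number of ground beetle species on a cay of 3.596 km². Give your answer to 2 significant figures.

35

z = ln(27/14) / ln(1.573/0.1907) = 0.6568 / 2.1100 = 0.3113
c = 14 / 0.1907^0.3113 = 14 / 0.597 = 23.45
S₃ = 23.45 × 3.596^0.3113 = 23.45 × 1.489 ≈ 34.92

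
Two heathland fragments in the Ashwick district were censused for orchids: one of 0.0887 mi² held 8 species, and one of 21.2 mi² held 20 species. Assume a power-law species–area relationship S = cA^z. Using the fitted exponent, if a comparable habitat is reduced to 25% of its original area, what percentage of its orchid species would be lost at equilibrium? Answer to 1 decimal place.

20.7%

z = ln(20/8) / ln(21.2/0.0887) = 0.9163 / 5.4765 = 0.1673
S_new/S_old = (A_new/A_old)^z = 0.25^0.1673 = exp(0.1673 × -1.3863) = 0.793
Fraction lost = 1 − 0.793 = 0.207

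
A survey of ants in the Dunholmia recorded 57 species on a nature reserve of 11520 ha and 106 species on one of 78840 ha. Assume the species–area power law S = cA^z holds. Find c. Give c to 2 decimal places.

2.79

z = ln(S₂/S₁) / ln(A₂/A₁) = ln(106/57) / ln(78840/11520) = 0.6204 / 1.9233 = 0.3226
c = S₁ / A₁^z = 57 / 11520^0.3226 = 57 / 20.42 = 2.791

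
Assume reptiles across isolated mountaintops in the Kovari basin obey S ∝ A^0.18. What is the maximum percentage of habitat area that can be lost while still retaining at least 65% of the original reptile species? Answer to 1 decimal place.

90.9%

Need (A_new/A_old)^0.18 = 0.65, so A_new/A_old = 0.65^(1/0.18) = 0.65^5.556
ln(A_new/A_old) = ln 0.65 / 0.18 = -0.4308 / 0.18 = -2.3932
A_new/A_old = e^-2.3932 ≈ 0.09133
Fraction that can be lost = 1 − 0.09133 = 0.9087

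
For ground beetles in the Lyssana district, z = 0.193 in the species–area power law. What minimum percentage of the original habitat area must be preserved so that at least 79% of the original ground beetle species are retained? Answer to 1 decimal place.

Need (A_new/A_old)^0.193 = 0.79, so A_new/A_old = 0.79^(1/0.193) = 0.79^5.181
ln(A_new/A_old) = ln 0.79 / 0.193 = -0.2357 / 0.193 = -1.2214
A_new/A_old = e^-1.2214 ≈ 0.2948

29.5%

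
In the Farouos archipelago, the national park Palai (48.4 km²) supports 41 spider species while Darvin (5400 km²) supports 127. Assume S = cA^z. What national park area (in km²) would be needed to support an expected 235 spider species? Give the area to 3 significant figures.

70300 km²

z = ln(127/41) / ln(5400/48.4) = 1.1306 / 4.7147 = 0.2398
c = 41 / 48.4^0.2398 = 41 / 2.535 = 16.17
A = (235/16.17)^(1/0.2398) ⇒ ln A = ln(14.53)/0.2398 = 11.1604
A = e^11.1604 ≈ 70288 km²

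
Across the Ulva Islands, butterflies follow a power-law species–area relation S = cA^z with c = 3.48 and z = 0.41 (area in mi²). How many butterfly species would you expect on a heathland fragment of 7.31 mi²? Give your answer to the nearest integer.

8

S = 3.48 × 7.31^0.41
ln S = ln 3.48 + 0.41 × ln 7.31 = 1.2470 + 0.41 × 1.9892 = 2.0626
S = e^2.0626 ≈ 7.867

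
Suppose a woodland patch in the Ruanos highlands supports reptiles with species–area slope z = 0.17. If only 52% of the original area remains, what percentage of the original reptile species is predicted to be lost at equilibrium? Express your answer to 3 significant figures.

S_new/S_old = (A_new/A_old)^z = 0.52^0.17
= exp(0.17 × ln 0.52) = exp(0.17 × -0.6539) = exp(-0.1112) ≈ 0.8948
Fraction lost = 1 − 0.8948 = 0.1052

10.5%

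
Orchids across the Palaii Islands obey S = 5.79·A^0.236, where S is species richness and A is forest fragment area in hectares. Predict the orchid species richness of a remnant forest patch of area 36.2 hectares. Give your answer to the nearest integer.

S = 5.79 × 36.2^0.236
ln S = ln 5.79 + 0.236 × ln 36.2 = 1.7561 + 0.236 × 3.5891 = 2.6032
S = e^2.6032 ≈ 13.51

14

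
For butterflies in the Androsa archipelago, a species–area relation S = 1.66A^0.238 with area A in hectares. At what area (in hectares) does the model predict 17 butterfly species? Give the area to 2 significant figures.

17 = 1.66 × A^0.238  ⇒  A^0.238 = 17/1.66 = 10.24
ln A = ln(10.24) / 0.238 = 2.3264 / 0.238 = 9.7748
A = e^9.7748 ≈ 17584 hectares

18000 hectares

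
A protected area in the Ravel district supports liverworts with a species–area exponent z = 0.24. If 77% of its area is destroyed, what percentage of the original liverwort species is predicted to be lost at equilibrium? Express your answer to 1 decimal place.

29.7%

S_new/S_old = (A_new/A_old)^z = 0.23^0.24
= exp(0.24 × ln 0.23) = exp(0.24 × -1.4697) = exp(-0.3527) ≈ 0.7028
Fraction lost = 1 − 0.7028 = 0.2972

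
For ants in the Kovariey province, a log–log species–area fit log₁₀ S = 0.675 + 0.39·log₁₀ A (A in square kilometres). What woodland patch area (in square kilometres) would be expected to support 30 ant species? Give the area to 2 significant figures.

30 = 4.732 × A^0.39  ⇒  A^0.39 = 30/4.732 = 6.34
ln A = ln(6.34) / 0.39 = 1.8470 / 0.39 = 4.7358
A = e^4.7358 ≈ 114 square kilometres

110 square kilometres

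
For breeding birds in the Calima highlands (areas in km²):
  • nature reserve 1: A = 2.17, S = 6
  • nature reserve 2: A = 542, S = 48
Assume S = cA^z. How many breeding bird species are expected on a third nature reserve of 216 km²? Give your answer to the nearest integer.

34

z = ln(48/6) / ln(542/2.17) = 2.0794 / 5.5205 = 0.3767
c = 6 / 2.17^0.3767 = 6 / 1.339 = 4.481
S₃ = 4.481 × 216^0.3767 = 4.481 × 7.574 ≈ 33.94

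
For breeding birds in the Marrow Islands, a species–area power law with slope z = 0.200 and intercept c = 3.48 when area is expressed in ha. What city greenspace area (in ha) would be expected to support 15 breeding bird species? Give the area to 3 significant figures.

1490 ha

15 = 3.48 × A^0.2  ⇒  A^0.2 = 15/3.48 = 4.31
ln A = ln(4.31) / 0.2 = 1.4610 / 0.2 = 7.3051
A = e^7.3051 ≈ 1488 ha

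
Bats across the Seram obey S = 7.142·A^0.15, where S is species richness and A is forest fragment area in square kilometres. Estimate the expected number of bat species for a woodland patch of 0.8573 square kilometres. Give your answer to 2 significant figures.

S = 7.142 × 0.8573^0.15
ln S = ln 7.142 + 0.15 × ln 0.8573 = 1.9660 + 0.15 × -0.1540 = 1.9429
S = e^1.9429 ≈ 6.979

7.0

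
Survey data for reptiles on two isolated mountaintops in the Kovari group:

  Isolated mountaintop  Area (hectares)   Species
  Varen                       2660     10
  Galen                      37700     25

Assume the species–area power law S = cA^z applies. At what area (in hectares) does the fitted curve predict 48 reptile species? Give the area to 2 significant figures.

250000 hectares

z = ln(25/10) / ln(37700/2660) = 0.9163 / 2.6513 = 0.3456
c = 10 / 2660^0.3456 = 10 / 15.26 = 0.6552
A = (48/0.6552)^(1/0.3456) ⇒ ln A = ln(73.26)/0.3456 = 12.4250
A = e^12.4250 ≈ 248936 hectares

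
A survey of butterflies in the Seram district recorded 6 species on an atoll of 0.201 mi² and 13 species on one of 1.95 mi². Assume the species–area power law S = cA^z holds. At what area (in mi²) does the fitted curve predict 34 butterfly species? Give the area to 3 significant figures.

z = ln(13/6) / ln(1.95/0.201) = 0.7732 / 2.2723 = 0.3403
c = 6 / 0.201^0.3403 = 6 / 0.5793 = 10.36
A = (34/10.36)^(1/0.3403) ⇒ ln A = ln(3.283)/0.3403 = 3.4933
A = e^3.4933 ≈ 32.89 mi²

32.9 mi²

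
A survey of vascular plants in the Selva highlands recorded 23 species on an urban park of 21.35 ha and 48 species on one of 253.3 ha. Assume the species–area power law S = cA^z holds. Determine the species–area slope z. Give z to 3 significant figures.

0.297

Taking logs: ln S = ln c + z ln A, so z = (ln S₂ − ln S₁)/(ln A₂ − ln A₁).
z = ln(48/23) / ln(253.3/21.35) = ln(2.087) / ln(11.86) = 0.7357 / 2.4735 = 0.2974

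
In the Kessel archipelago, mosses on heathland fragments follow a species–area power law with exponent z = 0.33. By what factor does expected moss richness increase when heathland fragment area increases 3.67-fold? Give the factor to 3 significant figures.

S₂/S₁ = (A₂/A₁)^z = 3.67^0.33
ln(S₂/S₁) = 0.33 × ln 3.67 = 0.33 × 1.3002 = 0.4291
S₂/S₁ = e^0.4291 ≈ 1.536

1.54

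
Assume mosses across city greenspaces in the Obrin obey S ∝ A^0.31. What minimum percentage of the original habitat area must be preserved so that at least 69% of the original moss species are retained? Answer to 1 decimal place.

30.2%

Need (A_new/A_old)^0.31 = 0.69, so A_new/A_old = 0.69^(1/0.31) = 0.69^3.226
ln(A_new/A_old) = ln 0.69 / 0.31 = -0.3711 / 0.31 = -1.1970
A_new/A_old = e^-1.1970 ≈ 0.3021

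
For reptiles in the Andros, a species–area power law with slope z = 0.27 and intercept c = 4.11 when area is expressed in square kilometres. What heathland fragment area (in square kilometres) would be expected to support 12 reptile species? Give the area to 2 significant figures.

53 square kilometres

12 = 4.11 × A^0.27  ⇒  A^0.27 = 12/4.11 = 2.92
ln A = ln(2.92) / 0.27 = 1.0715 / 0.27 = 3.9685
A = e^3.9685 ≈ 52.9 square kilometres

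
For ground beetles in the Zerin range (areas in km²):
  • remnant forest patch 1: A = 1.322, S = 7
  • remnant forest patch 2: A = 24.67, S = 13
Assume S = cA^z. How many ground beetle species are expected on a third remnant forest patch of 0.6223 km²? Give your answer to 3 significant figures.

5.97

z = ln(13/7) / ln(24.67/1.322) = 0.6190 / 2.9264 = 0.2115
c = 7 / 1.322^0.2115 = 7 / 1.061 = 6.599
S₃ = 6.599 × 0.6223^0.2115 = 6.599 × 0.9045 ≈ 5.969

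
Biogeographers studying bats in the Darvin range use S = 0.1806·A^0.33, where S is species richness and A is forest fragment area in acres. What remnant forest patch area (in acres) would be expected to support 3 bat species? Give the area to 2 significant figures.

5000 acres

3 = 0.1806 × A^0.33  ⇒  A^0.33 = 3/0.1806 = 16.61
ln A = ln(16.61) / 0.33 = 2.8101 / 0.33 = 8.5154
A = e^8.5154 ≈ 4991 acres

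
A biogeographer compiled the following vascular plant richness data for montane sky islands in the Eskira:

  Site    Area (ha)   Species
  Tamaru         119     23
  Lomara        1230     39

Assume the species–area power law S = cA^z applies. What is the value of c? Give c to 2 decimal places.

z = ln(S₂/S₁) / ln(A₂/A₁) = ln(39/23) / ln(1230/119) = 0.5281 / 2.3356 = 0.2261
c = S₁ / A₁^z = 23 / 119^0.2261 = 23 / 2.946 = 7.807

7.81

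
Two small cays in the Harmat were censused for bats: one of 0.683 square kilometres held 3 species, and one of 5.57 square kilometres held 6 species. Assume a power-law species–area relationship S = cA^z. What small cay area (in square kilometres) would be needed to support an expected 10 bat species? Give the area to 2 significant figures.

z = ln(6/3) / ln(5.57/0.683) = 0.6931 / 2.0987 = 0.3303
c = 3 / 0.683^0.3303 = 3 / 0.8817 = 3.403
A = (10/3.403)^(1/0.3303) ⇒ ln A = ln(2.939)/0.3303 = 3.2640
A = e^3.2640 ≈ 26.15 square kilometres

26 square kilometres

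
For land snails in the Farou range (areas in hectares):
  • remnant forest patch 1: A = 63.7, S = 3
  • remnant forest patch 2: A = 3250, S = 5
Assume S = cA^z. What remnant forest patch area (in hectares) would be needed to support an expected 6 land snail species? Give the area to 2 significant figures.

z = ln(5/3) / ln(3250/63.7) = 0.5108 / 3.9322 = 0.1299
c = 3 / 63.7^0.1299 = 3 / 1.715 = 1.749
A = (6/1.749)^(1/0.1299) ⇒ ln A = ln(3.431)/0.1299 = 9.4899
A = e^9.4899 ≈ 13225 hectares

13000 hectares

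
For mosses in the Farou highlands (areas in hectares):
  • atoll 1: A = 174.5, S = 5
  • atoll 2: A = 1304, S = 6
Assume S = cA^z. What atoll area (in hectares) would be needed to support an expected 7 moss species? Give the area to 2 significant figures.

7100 hectares

z = ln(6/5) / ln(1304/174.5) = 0.1823 / 2.0113 = 0.0907
c = 5 / 174.5^0.0907 = 5 / 1.597 = 3.131
A = (7/3.131)^(1/0.0907) ⇒ ln A = ln(2.235)/0.0907 = 8.8737
A = e^8.8737 ≈ 7142 hectares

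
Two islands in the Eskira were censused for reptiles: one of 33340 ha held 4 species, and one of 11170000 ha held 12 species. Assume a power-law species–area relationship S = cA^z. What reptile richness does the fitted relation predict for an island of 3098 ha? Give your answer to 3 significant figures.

2.55

z = ln(12/4) / ln(11170000/33340) = 1.0986 / 5.8142 = 0.1890
c = 4 / 33340^0.1890 = 4 / 7.155 = 0.559
S₃ = 0.559 × 3098^0.1890 = 0.559 × 4.567 ≈ 2.553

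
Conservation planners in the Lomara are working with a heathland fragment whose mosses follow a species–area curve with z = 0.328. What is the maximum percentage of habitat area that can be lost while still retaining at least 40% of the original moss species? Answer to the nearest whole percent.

Need (A_new/A_old)^0.328 = 0.4, so A_new/A_old = 0.4^(1/0.328) = 0.4^3.049
ln(A_new/A_old) = ln 0.4 / 0.328 = -0.9163 / 0.328 = -2.7936
A_new/A_old = e^-2.7936 ≈ 0.0612
Fraction that can be lost = 1 − 0.0612 = 0.9388

94%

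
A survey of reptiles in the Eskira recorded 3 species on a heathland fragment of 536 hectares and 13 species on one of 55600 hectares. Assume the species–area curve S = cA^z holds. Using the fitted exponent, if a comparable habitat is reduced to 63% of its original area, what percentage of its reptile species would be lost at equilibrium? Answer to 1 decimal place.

13.6%

z = ln(13/3) / ln(55600/536) = 1.4663 / 4.6418 = 0.3159
S_new/S_old = (A_new/A_old)^z = 0.63^0.3159 = exp(0.3159 × -0.4620) = 0.8642
Fraction lost = 1 − 0.8642 = 0.1358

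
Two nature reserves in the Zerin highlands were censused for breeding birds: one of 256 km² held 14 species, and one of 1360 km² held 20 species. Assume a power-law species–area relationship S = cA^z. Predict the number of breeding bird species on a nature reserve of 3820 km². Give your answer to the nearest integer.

25

z = ln(20/14) / ln(1360/256) = 0.3567 / 1.6701 = 0.2136
c = 14 / 256^0.2136 = 14 / 3.268 = 4.284
S₃ = 4.284 × 3820^0.2136 = 4.284 × 5.821 ≈ 24.94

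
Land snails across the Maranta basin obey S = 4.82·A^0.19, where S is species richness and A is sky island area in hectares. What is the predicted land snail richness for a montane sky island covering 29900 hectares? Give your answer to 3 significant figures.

S = 4.82 × 29900^0.19 = 4.82 × 7.086 ≈ 34.15

34.2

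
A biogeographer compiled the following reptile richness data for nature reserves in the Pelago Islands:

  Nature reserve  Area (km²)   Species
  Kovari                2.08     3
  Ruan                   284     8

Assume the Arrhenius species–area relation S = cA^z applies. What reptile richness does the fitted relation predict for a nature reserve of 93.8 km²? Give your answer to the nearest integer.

z = ln(8/3) / ln(284/2.08) = 0.9808 / 4.9166 = 0.1995
c = 3 / 2.08^0.1995 = 3 / 1.157 = 2.592
S₃ = 2.592 × 93.8^0.1995 = 2.592 × 2.474 ≈ 6.414

6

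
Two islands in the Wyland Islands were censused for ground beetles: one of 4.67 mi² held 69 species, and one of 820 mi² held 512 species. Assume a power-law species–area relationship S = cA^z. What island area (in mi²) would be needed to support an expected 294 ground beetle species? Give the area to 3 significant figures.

196 mi²

z = ln(512/69) / ln(820/4.67) = 2.0042 / 5.1681 = 0.3878
c = 69 / 4.67^0.3878 = 69 / 1.818 = 37.96
A = (294/37.96)^(1/0.3878) ⇒ ln A = ln(7.746)/0.3878 = 5.2788
A = e^5.2788 ≈ 196.1 mi²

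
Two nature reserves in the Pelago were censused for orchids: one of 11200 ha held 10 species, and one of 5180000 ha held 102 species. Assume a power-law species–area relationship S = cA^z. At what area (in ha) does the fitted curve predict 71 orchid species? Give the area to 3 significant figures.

1990000 ha

z = ln(102/10) / ln(5180000/11200) = 2.3224 / 6.1366 = 0.3784
c = 10 / 11200^0.3784 = 10 / 34.07 = 0.2935
A = (71/0.2935)^(1/0.3784) ⇒ ln A = ln(241.9)/0.3784 = 14.5030
A = e^14.5030 ≈ 1988712 ha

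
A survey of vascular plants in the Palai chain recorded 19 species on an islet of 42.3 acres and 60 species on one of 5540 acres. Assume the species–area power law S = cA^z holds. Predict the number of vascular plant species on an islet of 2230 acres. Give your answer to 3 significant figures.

48.4

z = ln(60/19) / ln(5540/42.3) = 1.1499 / 4.8750 = 0.2359
c = 19 / 42.3^0.2359 = 19 / 2.419 = 7.855
S₃ = 7.855 × 2230^0.2359 = 7.855 × 6.163 ≈ 48.41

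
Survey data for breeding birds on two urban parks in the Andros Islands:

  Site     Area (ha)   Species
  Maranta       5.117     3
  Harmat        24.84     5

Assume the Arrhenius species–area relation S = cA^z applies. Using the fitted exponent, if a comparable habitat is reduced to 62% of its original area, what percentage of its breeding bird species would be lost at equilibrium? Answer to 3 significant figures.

z = ln(5/3) / ln(24.84/5.117) = 0.5108 / 1.5799 = 0.3233
S_new/S_old = (A_new/A_old)^z = 0.62^0.3233 = exp(0.3233 × -0.4780) = 0.8568
Fraction lost = 1 − 0.8568 = 0.1432

14.3%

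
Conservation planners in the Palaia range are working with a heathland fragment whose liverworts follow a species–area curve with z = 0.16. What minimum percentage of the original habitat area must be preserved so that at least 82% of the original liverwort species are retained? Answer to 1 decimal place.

Need (A_new/A_old)^0.16 = 0.82, so A_new/A_old = 0.82^(1/0.16) = 0.82^6.25
ln(A_new/A_old) = ln 0.82 / 0.16 = -0.1985 / 0.16 = -1.2403
A_new/A_old = e^-1.2403 ≈ 0.2893

28.9%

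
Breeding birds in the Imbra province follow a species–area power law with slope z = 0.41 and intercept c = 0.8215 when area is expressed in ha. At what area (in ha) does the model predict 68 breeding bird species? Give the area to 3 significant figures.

68 = 0.8215 × A^0.41  ⇒  A^0.41 = 68/0.8215 = 82.78
ln A = ln(82.78) / 0.41 = 4.4161 / 0.41 = 10.7711
A = e^10.7711 ≈ 47622 ha

47600 ha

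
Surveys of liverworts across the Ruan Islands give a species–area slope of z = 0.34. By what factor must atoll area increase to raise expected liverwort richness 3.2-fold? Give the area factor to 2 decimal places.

(A₂/A₁)^0.34 = 3.2, so A₂/A₁ = 3.2^(1/0.34) = 3.2^2.941
ln(A₂/A₁) = ln 3.2 / 0.34 = 1.1632 / 0.34 = 3.4210
A₂/A₁ = e^3.4210 ≈ 30.6

30.60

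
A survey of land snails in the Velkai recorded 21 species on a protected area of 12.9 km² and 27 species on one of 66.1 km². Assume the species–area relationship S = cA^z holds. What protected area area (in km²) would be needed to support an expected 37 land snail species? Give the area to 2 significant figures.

z = ln(27/21) / ln(66.1/12.9) = 0.2513 / 1.6339 = 0.1538
c = 21 / 12.9^0.1538 = 21 / 1.482 = 14.17
A = (37/14.17)^(1/0.1538) ⇒ ln A = ln(2.611)/0.1538 = 6.2397
A = e^6.2397 ≈ 512.7 km²

510 km²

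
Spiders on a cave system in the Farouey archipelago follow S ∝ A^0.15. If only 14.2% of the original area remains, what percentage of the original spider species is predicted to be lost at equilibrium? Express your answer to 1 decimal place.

25.4%

S_new/S_old = (A_new/A_old)^z = 0.142^0.15
= exp(0.15 × ln 0.142) = exp(0.15 × -1.9519) = exp(-0.2928) ≈ 0.7462
Fraction lost = 1 − 0.7462 = 0.2538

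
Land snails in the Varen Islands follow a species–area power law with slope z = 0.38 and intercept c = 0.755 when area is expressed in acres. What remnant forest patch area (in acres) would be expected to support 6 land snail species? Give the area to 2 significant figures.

230 acres

6 = 0.755 × A^0.38  ⇒  A^0.38 = 6/0.755 = 7.947
ln A = ln(7.947) / 0.38 = 2.0728 / 0.38 = 5.4547
A = e^5.4547 ≈ 233.9 acres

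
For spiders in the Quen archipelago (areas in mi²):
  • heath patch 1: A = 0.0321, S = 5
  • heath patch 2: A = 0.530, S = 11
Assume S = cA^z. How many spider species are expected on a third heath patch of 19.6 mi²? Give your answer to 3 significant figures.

z = ln(11/5) / ln(0.53/0.0321) = 0.7885 / 2.8040 = 0.2812
c = 5 / 0.0321^0.2812 = 5 / 0.3802 = 13.15
S₃ = 13.15 × 19.6^0.2812 = 13.15 × 2.309 ≈ 30.36

30.4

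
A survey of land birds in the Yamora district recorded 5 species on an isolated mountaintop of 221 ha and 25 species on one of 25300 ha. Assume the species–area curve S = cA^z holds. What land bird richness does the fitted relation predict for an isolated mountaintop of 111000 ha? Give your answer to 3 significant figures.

41.3

z = ln(25/5) / ln(25300/221) = 1.6094 / 4.7404 = 0.3395
c = 5 / 221^0.3395 = 5 / 6.251 = 0.7999
S₃ = 0.7999 × 111000^0.3395 = 0.7999 × 51.64 ≈ 41.3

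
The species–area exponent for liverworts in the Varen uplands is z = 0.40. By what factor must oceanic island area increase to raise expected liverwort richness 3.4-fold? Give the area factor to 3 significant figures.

(A₂/A₁)^0.4 = 3.4, so A₂/A₁ = 3.4^(1/0.4) = 3.4^2.5
ln(A₂/A₁) = ln 3.4 / 0.4 = 1.2238 / 0.4 = 3.0594
A₂/A₁ = e^3.0594 ≈ 21.32

21.3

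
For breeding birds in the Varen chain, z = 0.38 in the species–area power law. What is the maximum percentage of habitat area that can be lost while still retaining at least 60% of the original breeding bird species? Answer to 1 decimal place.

Need (A_new/A_old)^0.38 = 0.6, so A_new/A_old = 0.6^(1/0.38) = 0.6^2.632
ln(A_new/A_old) = ln 0.6 / 0.38 = -0.5108 / 0.38 = -1.3443
A_new/A_old = e^-1.3443 ≈ 0.2607
Fraction that can be lost = 1 − 0.2607 = 0.7393

73.9%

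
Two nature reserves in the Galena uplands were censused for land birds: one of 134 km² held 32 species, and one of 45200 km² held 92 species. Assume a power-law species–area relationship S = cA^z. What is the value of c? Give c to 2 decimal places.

z = ln(S₂/S₁) / ln(A₂/A₁) = ln(92/32) / ln(45200/134) = 1.0561 / 5.8210 = 0.1814
c = S₁ / A₁^z = 32 / 134^0.1814 = 32 / 2.432 = 13.16

13.16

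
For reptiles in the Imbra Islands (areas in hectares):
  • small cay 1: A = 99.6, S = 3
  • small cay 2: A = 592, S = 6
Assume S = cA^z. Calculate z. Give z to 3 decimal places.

0.389

Taking logs: ln S = ln c + z ln A, so z = (ln S₂ − ln S₁)/(ln A₂ − ln A₁).
z = ln(6/3) / ln(592/99.6) = ln(2) / ln(5.944) = 0.6931 / 1.7823 = 0.3889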